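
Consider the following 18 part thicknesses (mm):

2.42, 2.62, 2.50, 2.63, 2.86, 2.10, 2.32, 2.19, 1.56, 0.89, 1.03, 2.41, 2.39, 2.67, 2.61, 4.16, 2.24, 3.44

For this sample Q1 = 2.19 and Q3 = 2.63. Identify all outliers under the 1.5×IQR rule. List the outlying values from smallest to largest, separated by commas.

IQR = Q3 − Q1 = 2.63 − 2.19 = 0.44.
Lower fence = Q1 − 1.5·IQR = 2.19 − 0.66 = 1.53.
Upper fence = Q3 + 1.5·IQR = 2.63 + 0.66 = 3.29.
0.89 < 1.53 → outlier.
1.03 < 1.53 → outlier.
3.44 > 3.29 → outlier.
4.16 > 3.29 → outlier.
All remaining values lie within [1.53, 3.29].

0.89, 1.03, 3.44, 4.16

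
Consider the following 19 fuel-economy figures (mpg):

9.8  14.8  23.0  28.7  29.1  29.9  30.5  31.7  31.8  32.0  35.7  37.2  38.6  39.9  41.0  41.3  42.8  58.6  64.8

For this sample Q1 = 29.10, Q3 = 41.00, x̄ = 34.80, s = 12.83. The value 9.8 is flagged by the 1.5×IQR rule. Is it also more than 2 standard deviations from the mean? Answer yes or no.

no

z = (9.8 − 34.80) / 12.83 = -1.95.
|z| = 1.95 ≤ 2.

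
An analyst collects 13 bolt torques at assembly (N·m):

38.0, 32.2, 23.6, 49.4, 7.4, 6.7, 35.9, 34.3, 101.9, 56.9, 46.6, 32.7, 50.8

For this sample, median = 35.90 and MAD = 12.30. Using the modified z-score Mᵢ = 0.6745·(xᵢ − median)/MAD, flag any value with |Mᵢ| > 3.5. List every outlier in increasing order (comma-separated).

101.9

|Mᵢ| > 3.5 ⇔ |xᵢ − 35.90| > 3.5·12.30/0.6745 = 63.83.
So outliers lie outside [-27.93, 99.73].
101.9: M = 3.62 → outlier.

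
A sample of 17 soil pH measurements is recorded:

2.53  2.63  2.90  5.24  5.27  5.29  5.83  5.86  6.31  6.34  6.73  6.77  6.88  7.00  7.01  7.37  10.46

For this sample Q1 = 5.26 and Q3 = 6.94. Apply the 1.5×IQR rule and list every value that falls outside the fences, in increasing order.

IQR = Q3 − Q1 = 6.94 − 5.26 = 1.68.
Lower fence = Q1 − 1.5·IQR = 5.26 − 2.52 = 2.74.
Upper fence = Q3 + 1.5·IQR = 6.94 + 2.52 = 9.46.
2.53 < 2.74 → outlier.
2.63 < 2.74 → outlier.
10.46 > 9.46 → outlier.
All remaining values lie within [2.74, 9.46].

2.53, 2.63, 10.46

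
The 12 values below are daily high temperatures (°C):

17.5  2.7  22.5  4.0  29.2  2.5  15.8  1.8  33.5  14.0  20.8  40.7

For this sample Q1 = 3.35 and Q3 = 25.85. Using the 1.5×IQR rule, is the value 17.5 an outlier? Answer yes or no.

no

IQR = Q3 − Q1 = 25.85 − 3.35 = 22.50.
Lower fence = Q1 − 1.5·IQR = 3.35 − 33.75 = -30.40.
Upper fence = Q3 + 1.5·IQR = 25.85 + 33.75 = 59.60.
17.5 lies within [-30.40, 59.60].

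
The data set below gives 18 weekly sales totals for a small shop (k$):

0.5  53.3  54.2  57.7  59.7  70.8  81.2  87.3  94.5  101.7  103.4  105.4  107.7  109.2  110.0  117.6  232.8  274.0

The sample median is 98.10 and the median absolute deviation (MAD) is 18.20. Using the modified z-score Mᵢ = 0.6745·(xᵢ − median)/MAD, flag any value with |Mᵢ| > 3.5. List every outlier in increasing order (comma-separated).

0.5, 232.8, 274.0

|Mᵢ| > 3.5 ⇔ |xᵢ − 98.10| > 3.5·18.20/0.6745 = 94.44.
So outliers lie outside [3.66, 192.54].
0.5: M = -3.62 → outlier.
232.8: M = 4.99 → outlier.
274.0: M = 6.52 → outlier.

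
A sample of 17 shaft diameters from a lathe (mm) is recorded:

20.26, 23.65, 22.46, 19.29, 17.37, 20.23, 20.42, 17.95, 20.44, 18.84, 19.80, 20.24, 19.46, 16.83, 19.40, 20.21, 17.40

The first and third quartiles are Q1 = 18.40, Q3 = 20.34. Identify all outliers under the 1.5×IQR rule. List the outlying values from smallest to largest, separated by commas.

IQR = Q3 − Q1 = 20.34 − 18.40 = 1.94.
Lower fence = Q1 − 1.5·IQR = 18.40 − 2.91 = 15.49.
Upper fence = Q3 + 1.5·IQR = 20.34 + 2.91 = 23.25.
23.65 > 23.25 → outlier.
All remaining values lie within [15.49, 23.25].

23.65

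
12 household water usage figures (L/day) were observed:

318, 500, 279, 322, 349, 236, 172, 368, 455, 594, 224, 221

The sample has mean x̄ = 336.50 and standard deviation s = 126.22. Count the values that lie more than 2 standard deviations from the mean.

Cutoffs: x̄ ± 2s = [84.06, 588.94].
Outside the cutoffs: 594.

1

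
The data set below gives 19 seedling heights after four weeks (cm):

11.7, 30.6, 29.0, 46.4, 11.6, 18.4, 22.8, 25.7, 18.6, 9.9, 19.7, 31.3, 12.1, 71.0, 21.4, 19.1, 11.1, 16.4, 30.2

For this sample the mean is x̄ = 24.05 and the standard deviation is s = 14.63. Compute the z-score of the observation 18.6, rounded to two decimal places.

-0.37

z = (18.6 − 24.05) / 14.63 = -0.37.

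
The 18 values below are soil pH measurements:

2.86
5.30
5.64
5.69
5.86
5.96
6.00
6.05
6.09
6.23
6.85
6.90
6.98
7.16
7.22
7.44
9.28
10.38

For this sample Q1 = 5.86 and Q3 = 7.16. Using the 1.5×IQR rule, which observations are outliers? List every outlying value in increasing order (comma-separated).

IQR = Q3 − Q1 = 7.16 − 5.86 = 1.30.
Lower fence = Q1 − 1.5·IQR = 5.86 − 1.95 = 3.91.
Upper fence = Q3 + 1.5·IQR = 7.16 + 1.95 = 9.11.
2.86 < 3.91 → outlier.
9.28 > 9.11 → outlier.
10.38 > 9.11 → outlier.
All remaining values lie within [3.91, 9.11].

2.86, 9.28, 10.38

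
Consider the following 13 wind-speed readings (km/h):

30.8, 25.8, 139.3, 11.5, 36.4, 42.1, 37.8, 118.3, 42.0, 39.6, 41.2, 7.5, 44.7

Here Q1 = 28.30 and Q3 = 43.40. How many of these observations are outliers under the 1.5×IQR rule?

IQR = 15.10; fences at 28.30 − 22.65 = 5.65 and 43.40 + 22.65 = 66.05.
Outside the cutoffs: 118.3, 139.3.

2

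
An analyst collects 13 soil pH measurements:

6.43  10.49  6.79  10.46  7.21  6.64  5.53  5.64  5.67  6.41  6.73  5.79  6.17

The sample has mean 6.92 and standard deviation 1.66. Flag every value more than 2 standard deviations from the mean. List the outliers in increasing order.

10.46, 10.49

Cutoffs at x̄ ± 2s: 6.92 ± 2·1.66 = [3.60, 10.24].
10.46: z = 2.13, |z| > 2 → outlier.
10.49: z = 2.15, |z| > 2 → outlier.
Every other value lies within [3.60, 10.24].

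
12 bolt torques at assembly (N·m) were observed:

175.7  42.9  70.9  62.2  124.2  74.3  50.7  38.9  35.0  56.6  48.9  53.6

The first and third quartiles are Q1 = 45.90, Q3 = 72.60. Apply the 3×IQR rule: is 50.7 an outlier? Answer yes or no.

no

IQR = Q3 − Q1 = 72.60 − 45.90 = 26.70.
Lower fence = Q1 − 3·IQR = 45.90 − 80.10 = -34.20.
Upper fence = Q3 + 3·IQR = 72.60 + 80.10 = 152.70.
50.7 lies within [-34.20, 152.70].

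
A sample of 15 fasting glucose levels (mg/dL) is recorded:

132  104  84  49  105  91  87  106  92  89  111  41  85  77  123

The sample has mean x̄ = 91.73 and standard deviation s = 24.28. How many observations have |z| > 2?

1

Cutoffs: x̄ ± 2s = [43.17, 140.29].
Outside the cutoffs: 41.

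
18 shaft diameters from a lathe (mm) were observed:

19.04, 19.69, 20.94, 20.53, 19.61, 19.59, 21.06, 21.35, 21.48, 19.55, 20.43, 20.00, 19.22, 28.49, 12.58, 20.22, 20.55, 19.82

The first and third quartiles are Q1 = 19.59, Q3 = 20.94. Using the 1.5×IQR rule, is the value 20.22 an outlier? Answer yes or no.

no

IQR = Q3 − Q1 = 20.94 − 19.59 = 1.35.
Lower fence = Q1 − 1.5·IQR = 19.59 − 2.025 = 17.565.
Upper fence = Q3 + 1.5·IQR = 20.94 + 2.025 = 22.965.
20.22 lies within [17.565, 22.965].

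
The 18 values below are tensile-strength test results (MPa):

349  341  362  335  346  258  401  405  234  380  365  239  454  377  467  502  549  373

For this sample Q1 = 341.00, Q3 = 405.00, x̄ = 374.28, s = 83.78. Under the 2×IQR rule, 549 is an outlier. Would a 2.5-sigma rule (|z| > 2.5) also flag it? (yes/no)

no

z = (549 − 374.28) / 83.78 = 2.09.
|z| = 2.09 ≤ 2.5.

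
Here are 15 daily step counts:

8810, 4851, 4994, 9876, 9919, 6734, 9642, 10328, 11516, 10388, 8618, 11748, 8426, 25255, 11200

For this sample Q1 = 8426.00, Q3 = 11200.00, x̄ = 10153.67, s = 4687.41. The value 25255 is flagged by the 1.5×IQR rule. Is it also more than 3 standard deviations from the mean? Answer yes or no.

z = (25255 − 10153.67) / 4687.41 = 3.22.
|z| = 3.22 > 3.

yes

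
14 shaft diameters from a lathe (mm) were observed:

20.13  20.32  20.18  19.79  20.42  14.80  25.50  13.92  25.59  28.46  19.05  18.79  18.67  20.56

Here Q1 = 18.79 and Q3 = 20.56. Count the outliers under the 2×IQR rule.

IQR = 1.77; fences at 18.79 − 3.54 = 15.25 and 20.56 + 3.54 = 24.10.
Outside the cutoffs: 13.92, 14.80, 25.50, 25.59, 28.46.

5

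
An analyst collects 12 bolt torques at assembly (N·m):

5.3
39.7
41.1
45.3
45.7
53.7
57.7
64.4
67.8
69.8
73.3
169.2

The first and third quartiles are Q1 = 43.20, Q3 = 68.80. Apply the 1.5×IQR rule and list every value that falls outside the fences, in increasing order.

IQR = Q3 − Q1 = 68.80 − 43.20 = 25.60.
Lower fence = Q1 − 1.5·IQR = 43.20 − 38.40 = 4.80.
Upper fence = Q3 + 1.5·IQR = 68.80 + 38.40 = 107.20.
169.2 > 107.20 → outlier.
All remaining values lie within [4.80, 107.20].

169.2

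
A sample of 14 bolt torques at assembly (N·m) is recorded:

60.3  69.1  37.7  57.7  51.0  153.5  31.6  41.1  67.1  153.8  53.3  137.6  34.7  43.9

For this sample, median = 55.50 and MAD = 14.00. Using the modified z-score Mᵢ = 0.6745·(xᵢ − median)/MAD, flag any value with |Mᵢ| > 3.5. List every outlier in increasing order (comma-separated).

137.6, 153.5, 153.8

|Mᵢ| > 3.5 ⇔ |xᵢ − 55.50| > 3.5·14.00/0.6745 = 72.65.
So outliers lie outside [-17.15, 128.15].
137.6: M = 3.96 → outlier.
153.5: M = 4.72 → outlier.
153.8: M = 4.74 → outlier.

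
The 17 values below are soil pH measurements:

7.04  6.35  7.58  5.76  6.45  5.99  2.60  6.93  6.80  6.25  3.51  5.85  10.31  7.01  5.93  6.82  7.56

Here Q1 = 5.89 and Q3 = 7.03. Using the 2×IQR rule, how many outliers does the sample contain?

3

IQR = 1.14; fences at 5.89 − 2.28 = 3.61 and 7.03 + 2.28 = 9.31.
Outside the cutoffs: 2.60, 3.51, 10.31.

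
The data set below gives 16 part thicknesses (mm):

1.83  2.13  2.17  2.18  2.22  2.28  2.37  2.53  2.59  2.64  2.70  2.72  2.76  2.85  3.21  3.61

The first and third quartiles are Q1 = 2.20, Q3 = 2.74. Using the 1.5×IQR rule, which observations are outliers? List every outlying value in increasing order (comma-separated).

3.61

IQR = Q3 − Q1 = 2.74 − 2.20 = 0.54.
Lower fence = Q1 − 1.5·IQR = 2.20 − 0.81 = 1.39.
Upper fence = Q3 + 1.5·IQR = 2.74 + 0.81 = 3.55.
3.61 > 3.55 → outlier.
All remaining values lie within [1.39, 3.55].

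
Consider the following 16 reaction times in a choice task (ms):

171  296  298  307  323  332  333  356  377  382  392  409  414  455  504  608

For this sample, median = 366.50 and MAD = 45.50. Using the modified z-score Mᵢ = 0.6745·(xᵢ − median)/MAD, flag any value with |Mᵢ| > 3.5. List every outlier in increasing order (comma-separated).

|Mᵢ| > 3.5 ⇔ |xᵢ − 366.50| > 3.5·45.50/0.6745 = 236.10.
So outliers lie outside [130.40, 602.60].
608: M = 3.58 → outlier.

608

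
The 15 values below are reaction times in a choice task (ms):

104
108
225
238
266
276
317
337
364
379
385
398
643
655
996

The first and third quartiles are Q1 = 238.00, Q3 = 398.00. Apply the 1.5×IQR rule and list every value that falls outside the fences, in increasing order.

643, 655, 996

IQR = Q3 − Q1 = 398.00 − 238.00 = 160.00.
Lower fence = Q1 − 1.5·IQR = 238.00 − 240.00 = -2.00.
Upper fence = Q3 + 1.5·IQR = 398.00 + 240.00 = 638.00.
643 > 638.00 → outlier.
655 > 638.00 → outlier.
996 > 638.00 → outlier.
All remaining values lie within [-2.00, 638.00].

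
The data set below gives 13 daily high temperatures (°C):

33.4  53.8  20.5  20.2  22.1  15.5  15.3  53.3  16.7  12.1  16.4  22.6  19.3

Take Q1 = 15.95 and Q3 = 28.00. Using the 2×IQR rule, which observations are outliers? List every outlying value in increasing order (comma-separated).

53.3, 53.8

IQR = Q3 − Q1 = 28.00 − 15.95 = 12.05.
Lower fence = Q1 − 2·IQR = 15.95 − 24.10 = -8.15.
Upper fence = Q3 + 2·IQR = 28.00 + 24.10 = 52.10.
53.3 > 52.10 → outlier.
53.8 > 52.10 → outlier.
All remaining values lie within [-8.15, 52.10].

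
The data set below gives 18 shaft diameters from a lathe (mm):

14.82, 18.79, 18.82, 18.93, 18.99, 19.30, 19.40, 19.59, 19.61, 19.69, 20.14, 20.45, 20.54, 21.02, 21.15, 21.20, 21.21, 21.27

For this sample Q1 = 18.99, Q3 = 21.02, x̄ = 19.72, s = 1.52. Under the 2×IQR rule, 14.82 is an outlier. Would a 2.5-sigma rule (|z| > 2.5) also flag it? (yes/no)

z = (14.82 − 19.72) / 1.52 = -3.22.
|z| = 3.22 > 2.5.

yes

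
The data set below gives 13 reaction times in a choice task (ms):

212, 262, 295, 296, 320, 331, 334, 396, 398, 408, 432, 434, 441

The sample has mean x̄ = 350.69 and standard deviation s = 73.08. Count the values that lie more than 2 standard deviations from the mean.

0

Cutoffs: x̄ ± 2s = [204.53, 496.85].
Every value lies within the cutoffs.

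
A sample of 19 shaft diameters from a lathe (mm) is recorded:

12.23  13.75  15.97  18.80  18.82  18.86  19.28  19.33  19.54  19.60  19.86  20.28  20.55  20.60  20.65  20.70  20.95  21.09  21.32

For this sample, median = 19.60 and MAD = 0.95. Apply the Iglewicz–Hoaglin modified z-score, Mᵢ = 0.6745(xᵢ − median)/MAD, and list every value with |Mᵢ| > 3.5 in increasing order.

|Mᵢ| > 3.5 ⇔ |xᵢ − 19.60| > 3.5·0.95/0.6745 = 4.93.
So outliers lie outside [14.67, 24.53].
12.23: M = -5.23 → outlier.
13.75: M = -4.15 → outlier.

12.23, 13.75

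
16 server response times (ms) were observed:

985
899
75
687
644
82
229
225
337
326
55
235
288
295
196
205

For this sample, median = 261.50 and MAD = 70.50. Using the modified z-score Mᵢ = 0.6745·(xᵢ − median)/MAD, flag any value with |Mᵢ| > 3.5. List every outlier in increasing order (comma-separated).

644, 687, 899, 985

|Mᵢ| > 3.5 ⇔ |xᵢ − 261.50| > 3.5·70.50/0.6745 = 365.83.
So outliers lie outside [-104.33, 627.33].
644: M = 3.66 → outlier.
687: M = 4.07 → outlier.
899: M = 6.10 → outlier.
985: M = 6.92 → outlier.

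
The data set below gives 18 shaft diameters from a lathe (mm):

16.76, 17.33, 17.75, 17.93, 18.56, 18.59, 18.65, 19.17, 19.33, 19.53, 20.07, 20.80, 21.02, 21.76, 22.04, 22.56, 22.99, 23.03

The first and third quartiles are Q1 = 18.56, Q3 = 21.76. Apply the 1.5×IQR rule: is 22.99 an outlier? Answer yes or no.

no

IQR = Q3 − Q1 = 21.76 − 18.56 = 3.20.
Lower fence = Q1 − 1.5·IQR = 18.56 − 4.80 = 13.76.
Upper fence = Q3 + 1.5·IQR = 21.76 + 4.80 = 26.56.
22.99 lies within [13.76, 26.56].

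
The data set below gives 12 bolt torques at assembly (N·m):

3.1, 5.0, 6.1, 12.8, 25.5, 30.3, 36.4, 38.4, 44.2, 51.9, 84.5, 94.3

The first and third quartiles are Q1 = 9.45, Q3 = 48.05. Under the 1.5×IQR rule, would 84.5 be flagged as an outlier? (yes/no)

no

IQR = Q3 − Q1 = 48.05 − 9.45 = 38.60.
Lower fence = Q1 − 1.5·IQR = 9.45 − 57.90 = -48.45.
Upper fence = Q3 + 1.5·IQR = 48.05 + 57.90 = 105.95.
84.5 lies within [-48.45, 105.95].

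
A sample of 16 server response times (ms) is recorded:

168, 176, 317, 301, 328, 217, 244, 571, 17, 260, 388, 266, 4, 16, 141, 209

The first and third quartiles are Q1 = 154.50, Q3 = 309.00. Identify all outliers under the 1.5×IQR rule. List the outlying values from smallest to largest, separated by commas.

IQR = Q3 − Q1 = 309.00 − 154.50 = 154.50.
Lower fence = Q1 − 1.5·IQR = 154.50 − 231.75 = -77.25.
Upper fence = Q3 + 1.5·IQR = 309.00 + 231.75 = 540.75.
571 > 540.75 → outlier.
All remaining values lie within [-77.25, 540.75].

571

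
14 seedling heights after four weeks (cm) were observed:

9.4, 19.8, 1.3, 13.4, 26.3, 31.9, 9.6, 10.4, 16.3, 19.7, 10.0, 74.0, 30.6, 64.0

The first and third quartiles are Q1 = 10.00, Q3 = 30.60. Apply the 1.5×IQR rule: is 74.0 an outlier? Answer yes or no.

yes

IQR = Q3 − Q1 = 30.60 − 10.00 = 20.60.
Lower fence = Q1 − 1.5·IQR = 10.00 − 30.90 = -20.90.
Upper fence = Q3 + 1.5·IQR = 30.60 + 30.90 = 61.50.
74.0 lies above the upper fence.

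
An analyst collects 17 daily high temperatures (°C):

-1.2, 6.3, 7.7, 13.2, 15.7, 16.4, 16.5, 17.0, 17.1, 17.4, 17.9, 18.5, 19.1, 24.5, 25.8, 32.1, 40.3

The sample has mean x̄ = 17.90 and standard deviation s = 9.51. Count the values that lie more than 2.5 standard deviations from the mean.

Cutoffs: x̄ ± 2.5s = [-5.875, 41.675].
Every value lies within the cutoffs.

0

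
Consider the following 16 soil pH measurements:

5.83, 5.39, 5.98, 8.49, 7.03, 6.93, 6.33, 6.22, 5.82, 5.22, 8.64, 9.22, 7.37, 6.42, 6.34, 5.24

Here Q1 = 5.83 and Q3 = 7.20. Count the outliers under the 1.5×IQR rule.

IQR = 1.37; fences at 5.83 − 2.055 = 3.775 and 7.20 + 2.055 = 9.255.
Every value lies within the cutoffs.

0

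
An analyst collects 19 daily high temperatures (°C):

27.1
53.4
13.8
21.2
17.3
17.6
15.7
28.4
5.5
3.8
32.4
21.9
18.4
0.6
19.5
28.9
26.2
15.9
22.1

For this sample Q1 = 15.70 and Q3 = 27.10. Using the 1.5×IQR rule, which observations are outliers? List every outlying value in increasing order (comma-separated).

IQR = Q3 − Q1 = 27.10 − 15.70 = 11.40.
Lower fence = Q1 − 1.5·IQR = 15.70 − 17.10 = -1.40.
Upper fence = Q3 + 1.5·IQR = 27.10 + 17.10 = 44.20.
53.4 > 44.20 → outlier.
All remaining values lie within [-1.40, 44.20].

53.4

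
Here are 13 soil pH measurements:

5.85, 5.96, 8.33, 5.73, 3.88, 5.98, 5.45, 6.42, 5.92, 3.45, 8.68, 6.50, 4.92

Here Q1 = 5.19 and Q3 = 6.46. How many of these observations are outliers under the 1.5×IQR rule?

IQR = 1.27; fences at 5.19 − 1.905 = 3.285 and 6.46 + 1.905 = 8.365.
Outside the cutoffs: 8.68.

1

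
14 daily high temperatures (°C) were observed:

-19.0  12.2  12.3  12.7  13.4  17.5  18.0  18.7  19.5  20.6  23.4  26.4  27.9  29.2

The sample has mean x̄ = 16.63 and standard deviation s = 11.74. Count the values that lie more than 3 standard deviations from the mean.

Cutoffs: x̄ ± 3s = [-18.59, 51.85].
Outside the cutoffs: -19.0.

1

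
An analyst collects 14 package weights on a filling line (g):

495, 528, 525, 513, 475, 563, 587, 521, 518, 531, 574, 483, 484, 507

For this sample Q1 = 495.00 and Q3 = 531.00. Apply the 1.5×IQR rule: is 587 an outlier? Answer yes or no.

yes

IQR = Q3 − Q1 = 531.00 − 495.00 = 36.00.
Lower fence = Q1 − 1.5·IQR = 495.00 − 54.00 = 441.00.
Upper fence = Q3 + 1.5·IQR = 531.00 + 54.00 = 585.00.
587 lies above the upper fence.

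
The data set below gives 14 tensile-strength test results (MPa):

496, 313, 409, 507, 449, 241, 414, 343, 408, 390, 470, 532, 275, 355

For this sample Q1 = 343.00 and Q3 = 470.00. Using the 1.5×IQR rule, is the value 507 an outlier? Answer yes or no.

no

IQR = Q3 − Q1 = 470.00 − 343.00 = 127.00.
Lower fence = Q1 − 1.5·IQR = 343.00 − 190.50 = 152.50.
Upper fence = Q3 + 1.5·IQR = 470.00 + 190.50 = 660.50.
507 lies within [152.50, 660.50].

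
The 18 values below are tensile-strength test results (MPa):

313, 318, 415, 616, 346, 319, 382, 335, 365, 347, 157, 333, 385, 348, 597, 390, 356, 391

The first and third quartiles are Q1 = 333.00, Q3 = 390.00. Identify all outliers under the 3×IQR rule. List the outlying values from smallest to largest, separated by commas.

IQR = Q3 − Q1 = 390.00 − 333.00 = 57.00.
Lower fence = Q1 − 3·IQR = 333.00 − 171.00 = 162.00.
Upper fence = Q3 + 3·IQR = 390.00 + 171.00 = 561.00.
157 < 162.00 → outlier.
597 > 561.00 → outlier.
616 > 561.00 → outlier.
All remaining values lie within [162.00, 561.00].

157, 597, 616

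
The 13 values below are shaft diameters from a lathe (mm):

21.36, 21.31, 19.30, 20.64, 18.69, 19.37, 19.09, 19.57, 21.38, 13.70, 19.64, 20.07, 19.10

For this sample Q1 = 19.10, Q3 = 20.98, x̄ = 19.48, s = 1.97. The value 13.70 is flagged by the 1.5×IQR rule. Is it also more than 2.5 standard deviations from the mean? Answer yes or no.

z = (13.70 − 19.48) / 1.97 = -2.93.
|z| = 2.93 > 2.5.

yes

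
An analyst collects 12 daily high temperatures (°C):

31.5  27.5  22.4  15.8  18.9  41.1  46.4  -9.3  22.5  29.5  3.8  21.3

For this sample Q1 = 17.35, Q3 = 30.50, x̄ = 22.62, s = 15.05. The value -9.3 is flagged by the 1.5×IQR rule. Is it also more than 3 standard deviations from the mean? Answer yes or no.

z = (-9.3 − 22.62) / 15.05 = -2.12.
|z| = 2.12 ≤ 3.

no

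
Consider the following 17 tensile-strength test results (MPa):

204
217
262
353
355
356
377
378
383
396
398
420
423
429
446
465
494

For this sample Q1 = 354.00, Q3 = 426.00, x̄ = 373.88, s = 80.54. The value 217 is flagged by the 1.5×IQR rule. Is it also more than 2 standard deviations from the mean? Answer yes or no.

z = (217 − 373.88) / 80.54 = -1.95.
|z| = 1.95 ≤ 2.

no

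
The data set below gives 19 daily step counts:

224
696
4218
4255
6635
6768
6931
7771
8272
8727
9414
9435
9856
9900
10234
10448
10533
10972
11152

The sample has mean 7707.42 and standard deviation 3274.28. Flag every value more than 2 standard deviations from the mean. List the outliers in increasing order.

Cutoffs at x̄ ± 2s: 7707.42 ± 2·3274.28 = [1158.86, 14255.98].
224: z = -2.29, |z| > 2 → outlier.
696: z = -2.14, |z| > 2 → outlier.
Every other value lies within [1158.86, 14255.98].

224, 696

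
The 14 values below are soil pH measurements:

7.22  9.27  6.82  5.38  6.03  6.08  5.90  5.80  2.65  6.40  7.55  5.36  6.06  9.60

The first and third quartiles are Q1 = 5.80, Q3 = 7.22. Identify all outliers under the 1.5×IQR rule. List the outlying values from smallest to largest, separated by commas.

2.65, 9.60

IQR = Q3 − Q1 = 7.22 − 5.80 = 1.42.
Lower fence = Q1 − 1.5·IQR = 5.80 − 2.13 = 3.67.
Upper fence = Q3 + 1.5·IQR = 7.22 + 2.13 = 9.35.
2.65 < 3.67 → outlier.
9.60 > 9.35 → outlier.
All remaining values lie within [3.67, 9.35].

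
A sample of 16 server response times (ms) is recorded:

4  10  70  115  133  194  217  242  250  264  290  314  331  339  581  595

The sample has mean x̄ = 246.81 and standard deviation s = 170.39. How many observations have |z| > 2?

1

Cutoffs: x̄ ± 2s = [-93.97, 587.59].
Outside the cutoffs: 595.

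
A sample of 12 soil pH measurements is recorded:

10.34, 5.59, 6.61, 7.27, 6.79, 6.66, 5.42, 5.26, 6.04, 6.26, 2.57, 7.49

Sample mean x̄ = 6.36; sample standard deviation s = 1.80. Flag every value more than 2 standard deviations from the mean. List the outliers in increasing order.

2.57, 10.34

Cutoffs at x̄ ± 2s: 6.36 ± 2·1.80 = [2.76, 9.96].
2.57: z = -2.11, |z| > 2 → outlier.
10.34: z = 2.21, |z| > 2 → outlier.
Every other value lies within [2.76, 9.96].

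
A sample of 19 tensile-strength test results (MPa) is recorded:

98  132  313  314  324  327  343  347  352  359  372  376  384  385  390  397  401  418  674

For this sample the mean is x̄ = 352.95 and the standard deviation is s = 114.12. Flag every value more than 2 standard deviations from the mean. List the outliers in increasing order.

98, 674

Cutoffs at x̄ ± 2s: 352.95 ± 2·114.12 = [124.71, 581.19].
98: z = -2.23, |z| > 2 → outlier.
674: z = 2.81, |z| > 2 → outlier.
Every other value lies within [124.71, 581.19].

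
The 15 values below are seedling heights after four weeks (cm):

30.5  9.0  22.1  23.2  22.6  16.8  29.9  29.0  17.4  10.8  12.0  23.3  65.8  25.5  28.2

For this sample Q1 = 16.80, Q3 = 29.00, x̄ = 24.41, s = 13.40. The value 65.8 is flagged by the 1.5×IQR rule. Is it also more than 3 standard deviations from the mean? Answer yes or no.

yes

z = (65.8 − 24.41) / 13.40 = 3.09.
|z| = 3.09 > 3.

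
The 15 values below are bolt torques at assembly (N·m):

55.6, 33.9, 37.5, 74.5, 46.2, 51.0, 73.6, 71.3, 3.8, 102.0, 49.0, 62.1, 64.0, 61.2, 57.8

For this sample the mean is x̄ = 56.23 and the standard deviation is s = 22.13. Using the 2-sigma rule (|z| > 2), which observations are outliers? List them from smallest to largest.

3.8, 102.0

Cutoffs at x̄ ± 2s: 56.23 ± 2·22.13 = [11.97, 100.49].
3.8: z = -2.37, |z| > 2 → outlier.
102.0: z = 2.07, |z| > 2 → outlier.
Every other value lies within [11.97, 100.49].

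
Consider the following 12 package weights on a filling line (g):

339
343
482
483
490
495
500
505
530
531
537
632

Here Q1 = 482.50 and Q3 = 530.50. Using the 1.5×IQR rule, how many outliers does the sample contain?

3

IQR = 48.00; fences at 482.50 − 72.00 = 410.50 and 530.50 + 72.00 = 602.50.
Outside the cutoffs: 339, 343, 632.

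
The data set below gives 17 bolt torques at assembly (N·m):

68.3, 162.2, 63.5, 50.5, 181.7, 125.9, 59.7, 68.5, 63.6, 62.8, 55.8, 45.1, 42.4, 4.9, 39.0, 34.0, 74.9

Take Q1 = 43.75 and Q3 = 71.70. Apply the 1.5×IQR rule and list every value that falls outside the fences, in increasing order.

125.9, 162.2, 181.7

IQR = Q3 − Q1 = 71.70 − 43.75 = 27.95.
Lower fence = Q1 − 1.5·IQR = 43.75 − 41.925 = 1.825.
Upper fence = Q3 + 1.5·IQR = 71.70 + 41.925 = 113.625.
125.9 > 113.625 → outlier.
162.2 > 113.625 → outlier.
181.7 > 113.625 → outlier.
All remaining values lie within [1.825, 113.625].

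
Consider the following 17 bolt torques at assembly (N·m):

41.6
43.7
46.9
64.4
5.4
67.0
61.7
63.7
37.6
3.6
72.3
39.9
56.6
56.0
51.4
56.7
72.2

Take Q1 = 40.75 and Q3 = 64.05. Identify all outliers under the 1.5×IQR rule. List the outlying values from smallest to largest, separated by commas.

IQR = Q3 − Q1 = 64.05 − 40.75 = 23.30.
Lower fence = Q1 − 1.5·IQR = 40.75 − 34.95 = 5.80.
Upper fence = Q3 + 1.5·IQR = 64.05 + 34.95 = 99.00.
3.6 < 5.80 → outlier.
5.4 < 5.80 → outlier.
All remaining values lie within [5.80, 99.00].

3.6, 5.4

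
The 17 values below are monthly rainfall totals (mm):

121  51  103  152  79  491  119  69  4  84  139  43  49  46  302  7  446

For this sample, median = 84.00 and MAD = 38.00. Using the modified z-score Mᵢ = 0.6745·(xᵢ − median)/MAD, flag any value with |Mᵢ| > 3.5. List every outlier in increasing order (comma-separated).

|Mᵢ| > 3.5 ⇔ |xᵢ − 84.00| > 3.5·38.00/0.6745 = 197.18.
So outliers lie outside [-113.18, 281.18].
302: M = 3.87 → outlier.
446: M = 6.43 → outlier.
491: M = 7.22 → outlier.

302, 446, 491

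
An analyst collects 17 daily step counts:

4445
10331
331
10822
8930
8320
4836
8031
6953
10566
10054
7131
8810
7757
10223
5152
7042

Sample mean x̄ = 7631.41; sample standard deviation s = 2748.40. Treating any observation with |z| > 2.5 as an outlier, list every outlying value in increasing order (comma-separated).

331

Cutoffs at x̄ ± 2.5s: 7631.41 ± 2.5·2748.40 = [760.41, 14502.41].
331: z = -2.66, |z| > 2.5 → outlier.
Every other value lies within [760.41, 14502.41].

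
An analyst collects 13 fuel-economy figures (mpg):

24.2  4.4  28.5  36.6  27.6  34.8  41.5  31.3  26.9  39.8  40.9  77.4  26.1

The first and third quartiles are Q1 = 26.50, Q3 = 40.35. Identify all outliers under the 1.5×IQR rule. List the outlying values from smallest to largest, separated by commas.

4.4, 77.4

IQR = Q3 − Q1 = 40.35 − 26.50 = 13.85.
Lower fence = Q1 − 1.5·IQR = 26.50 − 20.775 = 5.725.
Upper fence = Q3 + 1.5·IQR = 40.35 + 20.775 = 61.125.
4.4 < 5.725 → outlier.
77.4 > 61.125 → outlier.
All remaining values lie within [5.725, 61.125].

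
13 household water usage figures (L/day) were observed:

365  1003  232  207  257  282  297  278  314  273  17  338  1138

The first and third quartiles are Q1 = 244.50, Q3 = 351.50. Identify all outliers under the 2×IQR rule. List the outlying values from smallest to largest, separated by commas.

17, 1003, 1138

IQR = Q3 − Q1 = 351.50 − 244.50 = 107.00.
Lower fence = Q1 − 2·IQR = 244.50 − 214.00 = 30.50.
Upper fence = Q3 + 2·IQR = 351.50 + 214.00 = 565.50.
17 < 30.50 → outlier.
1003 > 565.50 → outlier.
1138 > 565.50 → outlier.
All remaining values lie within [30.50, 565.50].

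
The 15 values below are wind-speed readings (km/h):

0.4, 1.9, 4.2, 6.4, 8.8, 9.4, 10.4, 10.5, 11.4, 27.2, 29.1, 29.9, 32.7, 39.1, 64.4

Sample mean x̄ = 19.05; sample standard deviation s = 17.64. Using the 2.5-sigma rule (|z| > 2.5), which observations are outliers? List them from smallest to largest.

Cutoffs at x̄ ± 2.5s: 19.05 ± 2.5·17.64 = [-25.05, 63.15].
64.4: z = 2.57, |z| > 2.5 → outlier.
Every other value lies within [-25.05, 63.15].

64.4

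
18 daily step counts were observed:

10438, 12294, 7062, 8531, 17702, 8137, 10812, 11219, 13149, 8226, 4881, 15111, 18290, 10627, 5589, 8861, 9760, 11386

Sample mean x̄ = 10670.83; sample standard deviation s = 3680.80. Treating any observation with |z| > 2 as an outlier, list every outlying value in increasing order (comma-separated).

18290

Cutoffs at x̄ ± 2s: 10670.83 ± 2·3680.80 = [3309.23, 18032.43].
18290: z = 2.07, |z| > 2 → outlier.
Every other value lies within [3309.23, 18032.43].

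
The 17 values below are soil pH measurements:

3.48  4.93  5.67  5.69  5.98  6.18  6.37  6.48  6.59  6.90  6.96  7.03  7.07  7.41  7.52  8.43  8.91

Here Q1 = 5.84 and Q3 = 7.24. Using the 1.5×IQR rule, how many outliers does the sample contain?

IQR = 1.40; fences at 5.84 − 2.10 = 3.74 and 7.24 + 2.10 = 9.34.
Outside the cutoffs: 3.48.

1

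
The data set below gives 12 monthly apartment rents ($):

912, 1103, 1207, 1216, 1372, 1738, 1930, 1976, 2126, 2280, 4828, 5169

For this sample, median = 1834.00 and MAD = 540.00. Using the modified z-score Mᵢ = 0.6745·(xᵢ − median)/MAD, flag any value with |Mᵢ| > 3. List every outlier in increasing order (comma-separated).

4828, 5169

|Mᵢ| > 3 ⇔ |xᵢ − 1834.00| > 3·540.00/0.6745 = 2401.78.
So outliers lie outside [-567.78, 4235.78].
4828: M = 3.74 → outlier.
5169: M = 4.17 → outlier.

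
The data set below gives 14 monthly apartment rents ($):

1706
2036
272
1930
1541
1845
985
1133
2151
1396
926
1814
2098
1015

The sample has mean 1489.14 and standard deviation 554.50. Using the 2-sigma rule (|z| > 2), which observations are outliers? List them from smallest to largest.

272

Cutoffs at x̄ ± 2s: 1489.14 ± 2·554.50 = [380.14, 2598.14].
272: z = -2.20, |z| > 2 → outlier.
Every other value lies within [380.14, 2598.14].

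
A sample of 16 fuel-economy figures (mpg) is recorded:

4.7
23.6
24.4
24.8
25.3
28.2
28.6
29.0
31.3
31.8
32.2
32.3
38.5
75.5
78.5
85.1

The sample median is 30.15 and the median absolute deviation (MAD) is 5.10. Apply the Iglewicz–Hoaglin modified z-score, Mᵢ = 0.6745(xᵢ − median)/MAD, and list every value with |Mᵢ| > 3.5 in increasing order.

75.5, 78.5, 85.1

|Mᵢ| > 3.5 ⇔ |xᵢ − 30.15| > 3.5·5.10/0.6745 = 26.46.
So outliers lie outside [3.69, 56.61].
75.5: M = 6.00 → outlier.
78.5: M = 6.39 → outlier.
85.1: M = 7.27 → outlier.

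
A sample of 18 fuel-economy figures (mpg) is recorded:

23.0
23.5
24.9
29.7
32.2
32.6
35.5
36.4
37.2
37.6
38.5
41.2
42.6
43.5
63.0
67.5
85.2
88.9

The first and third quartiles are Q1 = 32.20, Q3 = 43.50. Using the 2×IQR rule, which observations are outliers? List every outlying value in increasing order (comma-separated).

IQR = Q3 − Q1 = 43.50 − 32.20 = 11.30.
Lower fence = Q1 − 2·IQR = 32.20 − 22.60 = 9.60.
Upper fence = Q3 + 2·IQR = 43.50 + 22.60 = 66.10.
67.5 > 66.10 → outlier.
85.2 > 66.10 → outlier.
88.9 > 66.10 → outlier.
All remaining values lie within [9.60, 66.10].

67.5, 85.2, 88.9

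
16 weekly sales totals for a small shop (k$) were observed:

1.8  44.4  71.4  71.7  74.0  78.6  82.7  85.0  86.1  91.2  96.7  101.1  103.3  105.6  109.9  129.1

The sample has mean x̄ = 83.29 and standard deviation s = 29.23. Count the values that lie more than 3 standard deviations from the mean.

Cutoffs: x̄ ± 3s = [-4.40, 170.98].
Every value lies within the cutoffs.

0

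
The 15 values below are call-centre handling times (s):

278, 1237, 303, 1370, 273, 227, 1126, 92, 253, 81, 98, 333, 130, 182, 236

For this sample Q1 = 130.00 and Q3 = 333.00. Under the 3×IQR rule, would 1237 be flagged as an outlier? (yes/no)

IQR = Q3 − Q1 = 333.00 − 130.00 = 203.00.
Lower fence = Q1 − 3·IQR = 130.00 − 609.00 = -479.00.
Upper fence = Q3 + 3·IQR = 333.00 + 609.00 = 942.00.
1237 lies above the upper fence.

yes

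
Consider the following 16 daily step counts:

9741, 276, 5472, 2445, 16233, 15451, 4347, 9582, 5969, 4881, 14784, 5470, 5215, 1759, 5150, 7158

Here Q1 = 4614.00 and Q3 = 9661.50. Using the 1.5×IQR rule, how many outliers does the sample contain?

IQR = 5047.50; fences at 4614.00 − 7571.25 = -2957.25 and 9661.50 + 7571.25 = 17232.75.
Every value lies within the cutoffs.

0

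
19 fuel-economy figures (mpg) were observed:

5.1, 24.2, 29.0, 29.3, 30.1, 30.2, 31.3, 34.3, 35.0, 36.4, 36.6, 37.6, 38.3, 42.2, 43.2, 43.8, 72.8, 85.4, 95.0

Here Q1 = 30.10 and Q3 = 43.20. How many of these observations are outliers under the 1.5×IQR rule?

4

IQR = 13.10; fences at 30.10 − 19.65 = 10.45 and 43.20 + 19.65 = 62.85.
Outside the cutoffs: 5.1, 72.8, 85.4, 95.0.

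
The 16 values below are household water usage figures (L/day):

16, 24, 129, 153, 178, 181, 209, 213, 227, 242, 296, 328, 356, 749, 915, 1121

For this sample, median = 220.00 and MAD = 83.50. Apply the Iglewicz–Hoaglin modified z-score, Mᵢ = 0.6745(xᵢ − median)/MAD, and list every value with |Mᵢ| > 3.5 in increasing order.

|Mᵢ| > 3.5 ⇔ |xᵢ − 220.00| > 3.5·83.50/0.6745 = 433.28.
So outliers lie outside [-213.28, 653.28].
749: M = 4.27 → outlier.
915: M = 5.61 → outlier.
1121: M = 7.28 → outlier.

749, 915, 1121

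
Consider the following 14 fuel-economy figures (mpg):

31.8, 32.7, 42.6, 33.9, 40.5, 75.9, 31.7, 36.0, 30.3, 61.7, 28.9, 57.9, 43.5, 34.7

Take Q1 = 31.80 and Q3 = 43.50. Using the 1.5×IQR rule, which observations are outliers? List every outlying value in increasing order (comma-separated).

61.7, 75.9

IQR = Q3 − Q1 = 43.50 − 31.80 = 11.70.
Lower fence = Q1 − 1.5·IQR = 31.80 − 17.55 = 14.25.
Upper fence = Q3 + 1.5·IQR = 43.50 + 17.55 = 61.05.
61.7 > 61.05 → outlier.
75.9 > 61.05 → outlier.
All remaining values lie within [14.25, 61.05].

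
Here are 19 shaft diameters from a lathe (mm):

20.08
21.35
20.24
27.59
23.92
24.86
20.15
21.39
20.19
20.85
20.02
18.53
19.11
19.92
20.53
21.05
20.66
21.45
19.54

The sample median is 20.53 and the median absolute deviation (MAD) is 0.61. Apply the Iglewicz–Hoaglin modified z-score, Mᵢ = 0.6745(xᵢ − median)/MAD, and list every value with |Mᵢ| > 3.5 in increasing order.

|Mᵢ| > 3.5 ⇔ |xᵢ − 20.53| > 3.5·0.61/0.6745 = 3.17.
So outliers lie outside [17.36, 23.70].
23.92: M = 3.75 → outlier.
24.86: M = 4.79 → outlier.
27.59: M = 7.81 → outlier.

23.92, 24.86, 27.59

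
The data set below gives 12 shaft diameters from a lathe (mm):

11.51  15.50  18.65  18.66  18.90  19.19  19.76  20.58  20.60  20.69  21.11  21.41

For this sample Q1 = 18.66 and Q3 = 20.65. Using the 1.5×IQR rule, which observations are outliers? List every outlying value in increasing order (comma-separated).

11.51, 15.50

IQR = Q3 − Q1 = 20.65 − 18.66 = 1.99.
Lower fence = Q1 − 1.5·IQR = 18.66 − 2.985 = 15.675.
Upper fence = Q3 + 1.5·IQR = 20.65 + 2.985 = 23.635.
11.51 < 15.675 → outlier.
15.50 < 15.675 → outlier.
All remaining values lie within [15.675, 23.635].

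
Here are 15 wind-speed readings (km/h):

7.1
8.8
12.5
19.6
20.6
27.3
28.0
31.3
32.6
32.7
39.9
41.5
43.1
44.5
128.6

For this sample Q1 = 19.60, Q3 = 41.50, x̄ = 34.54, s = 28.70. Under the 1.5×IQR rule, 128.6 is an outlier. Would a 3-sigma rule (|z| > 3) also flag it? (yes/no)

z = (128.6 − 34.54) / 28.70 = 3.28.
|z| = 3.28 > 3.

yes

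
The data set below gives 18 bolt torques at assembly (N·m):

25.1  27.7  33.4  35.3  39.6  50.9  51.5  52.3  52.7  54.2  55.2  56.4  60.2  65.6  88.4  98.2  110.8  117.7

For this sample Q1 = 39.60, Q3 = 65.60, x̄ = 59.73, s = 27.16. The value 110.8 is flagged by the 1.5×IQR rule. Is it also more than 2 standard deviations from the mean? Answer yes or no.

no

z = (110.8 − 59.73) / 27.16 = 1.88.
|z| = 1.88 ≤ 2.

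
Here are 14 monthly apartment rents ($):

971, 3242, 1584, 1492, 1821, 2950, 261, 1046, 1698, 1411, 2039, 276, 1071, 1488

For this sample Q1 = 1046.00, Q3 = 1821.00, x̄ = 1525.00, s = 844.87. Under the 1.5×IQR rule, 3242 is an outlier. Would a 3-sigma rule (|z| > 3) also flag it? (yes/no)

no

z = (3242 − 1525.00) / 844.87 = 2.03.
|z| = 2.03 ≤ 3.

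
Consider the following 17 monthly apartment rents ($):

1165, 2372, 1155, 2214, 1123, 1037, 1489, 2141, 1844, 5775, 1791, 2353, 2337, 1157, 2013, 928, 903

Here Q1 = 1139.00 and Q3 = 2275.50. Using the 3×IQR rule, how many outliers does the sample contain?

1

IQR = 1136.50; fences at 1139.00 − 3409.50 = -2270.50 and 2275.50 + 3409.50 = 5685.00.
Outside the cutoffs: 5775.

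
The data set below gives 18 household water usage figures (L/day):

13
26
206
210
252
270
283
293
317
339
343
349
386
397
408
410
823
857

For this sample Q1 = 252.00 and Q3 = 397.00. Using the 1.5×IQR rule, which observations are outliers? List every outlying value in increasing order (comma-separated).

13, 26, 823, 857

IQR = Q3 − Q1 = 397.00 − 252.00 = 145.00.
Lower fence = Q1 − 1.5·IQR = 252.00 − 217.50 = 34.50.
Upper fence = Q3 + 1.5·IQR = 397.00 + 217.50 = 614.50.
13 < 34.50 → outlier.
26 < 34.50 → outlier.
823 > 614.50 → outlier.
857 > 614.50 → outlier.
All remaining values lie within [34.50, 614.50].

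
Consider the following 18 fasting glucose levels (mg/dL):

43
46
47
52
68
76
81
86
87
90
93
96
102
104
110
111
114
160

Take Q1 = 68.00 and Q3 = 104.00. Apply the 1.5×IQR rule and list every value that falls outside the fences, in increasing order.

160

IQR = Q3 − Q1 = 104.00 − 68.00 = 36.00.
Lower fence = Q1 − 1.5·IQR = 68.00 − 54.00 = 14.00.
Upper fence = Q3 + 1.5·IQR = 104.00 + 54.00 = 158.00.
160 > 158.00 → outlier.
All remaining values lie within [14.00, 158.00].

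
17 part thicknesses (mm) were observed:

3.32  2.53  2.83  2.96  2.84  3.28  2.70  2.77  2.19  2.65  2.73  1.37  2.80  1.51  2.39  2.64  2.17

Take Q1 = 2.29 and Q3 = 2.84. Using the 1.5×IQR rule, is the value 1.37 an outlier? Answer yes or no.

IQR = Q3 − Q1 = 2.84 − 2.29 = 0.55.
Lower fence = Q1 − 1.5·IQR = 2.29 − 0.825 = 1.465.
Upper fence = Q3 + 1.5·IQR = 2.84 + 0.825 = 3.665.
1.37 lies below the lower fence.

yes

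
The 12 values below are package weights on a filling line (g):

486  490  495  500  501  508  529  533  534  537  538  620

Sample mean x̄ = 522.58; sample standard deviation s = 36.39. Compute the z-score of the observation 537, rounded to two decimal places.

z = (537 − 522.58) / 36.39 = 0.40.

0.40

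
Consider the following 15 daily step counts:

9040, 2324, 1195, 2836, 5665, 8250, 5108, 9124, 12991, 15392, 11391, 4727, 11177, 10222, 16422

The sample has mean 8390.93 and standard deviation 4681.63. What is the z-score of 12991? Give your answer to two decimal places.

0.98

z = (12991 − 8390.93) / 4681.63 = 0.98.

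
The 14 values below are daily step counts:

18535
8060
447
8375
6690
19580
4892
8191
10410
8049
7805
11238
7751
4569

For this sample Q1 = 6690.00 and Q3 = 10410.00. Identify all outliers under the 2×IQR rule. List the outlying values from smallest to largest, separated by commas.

18535, 19580

IQR = Q3 − Q1 = 10410.00 − 6690.00 = 3720.00.
Lower fence = Q1 − 2·IQR = 6690.00 − 7440.00 = -750.00.
Upper fence = Q3 + 2·IQR = 10410.00 + 7440.00 = 17850.00.
18535 > 17850.00 → outlier.
19580 > 17850.00 → outlier.
All remaining values lie within [-750.00, 17850.00].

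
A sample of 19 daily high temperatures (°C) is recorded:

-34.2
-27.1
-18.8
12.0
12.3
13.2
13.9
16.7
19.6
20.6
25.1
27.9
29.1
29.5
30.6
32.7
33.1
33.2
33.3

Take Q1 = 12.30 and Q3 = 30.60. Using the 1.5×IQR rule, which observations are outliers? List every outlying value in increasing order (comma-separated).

-34.2, -27.1, -18.8

IQR = Q3 − Q1 = 30.60 − 12.30 = 18.30.
Lower fence = Q1 − 1.5·IQR = 12.30 − 27.45 = -15.15.
Upper fence = Q3 + 1.5·IQR = 30.60 + 27.45 = 58.05.
-34.2 < -15.15 → outlier.
-27.1 < -15.15 → outlier.
-18.8 < -15.15 → outlier.
All remaining values lie within [-15.15, 58.05].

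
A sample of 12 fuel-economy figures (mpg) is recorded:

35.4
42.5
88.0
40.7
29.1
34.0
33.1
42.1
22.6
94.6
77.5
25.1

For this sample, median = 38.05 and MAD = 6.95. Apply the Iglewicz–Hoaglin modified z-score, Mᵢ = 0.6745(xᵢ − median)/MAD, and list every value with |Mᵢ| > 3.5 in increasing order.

|Mᵢ| > 3.5 ⇔ |xᵢ − 38.05| > 3.5·6.95/0.6745 = 36.06.
So outliers lie outside [1.99, 74.11].
77.5: M = 3.83 → outlier.
88.0: M = 4.85 → outlier.
94.6: M = 5.49 → outlier.

77.5, 88.0, 94.6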